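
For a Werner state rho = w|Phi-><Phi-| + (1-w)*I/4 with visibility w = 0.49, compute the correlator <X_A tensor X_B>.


|Phi-> = (|00> - |11>)/sqrt(2)
For the pure Bell state, <X_A X_B> = -1 (Bell-state Pauli correlator).
The maximally-mixed part I/4 has tr(I/4 * P tensor P) = 0 for any traceless Pauli P.
So <X_A X_B>_rho = w * (-1) + (1 - w) * 0
= 0.49 * (-1)
= -0.4900

-0.4900


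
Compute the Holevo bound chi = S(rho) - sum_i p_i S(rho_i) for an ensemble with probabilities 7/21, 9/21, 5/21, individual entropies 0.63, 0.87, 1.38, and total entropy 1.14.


chi = S(rho) - sum_i p_i * S(rho_i)
Weighted entropy = 7/21 * 0.63 + 9/21 * 0.87 + 5/21 * 1.38
= 0.9114
chi = 1.14 - 0.9114
= 0.2286

0.2286


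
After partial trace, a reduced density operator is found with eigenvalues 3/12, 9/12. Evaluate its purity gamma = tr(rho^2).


tr(rho^2) = sum of eigenvalues squared
= (3/12)^2 + (9/12)^2
= (9 + 81) / 144
= 90/144
= 0.6250

0.6250


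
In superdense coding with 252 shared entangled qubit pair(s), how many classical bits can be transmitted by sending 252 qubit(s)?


Superdense coding allows 2 classical bits per shared entangled pair.
252 pair(s) -> 2 * 252 = 504 classical bits

504


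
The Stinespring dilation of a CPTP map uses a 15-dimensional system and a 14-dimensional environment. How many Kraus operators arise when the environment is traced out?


Tracing out the environment in an orthonormal basis {|i>_E} gives Kraus operators K_i = <i|_E U |0>_E.
Number of Kraus operators = dim(H_env) = d_env
= 14

14


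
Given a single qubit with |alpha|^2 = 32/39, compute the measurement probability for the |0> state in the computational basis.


|alpha|^2 = 32/39 = 0.8205
|beta|^2 = 1 - 32/39 = 7/39 = 0.1795
P(|0>) = |alpha|^2 = 0.8205

0.8205


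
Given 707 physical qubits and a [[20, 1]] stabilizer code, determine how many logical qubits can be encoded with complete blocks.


Each code block uses 20 physical qubits for 1 logical qubit(s).
Number of complete blocks = floor(707 / 20) = 35
Logical qubits = 35 * 1
= 35

35


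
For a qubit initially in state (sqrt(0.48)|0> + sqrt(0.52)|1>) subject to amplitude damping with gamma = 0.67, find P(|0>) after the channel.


For amplitude damping with parameter gamma on state sqrt(a)|0> + sqrt(b)|1>:
alpha^2 = 0.48, beta^2 = 0.52
P(|0>) = alpha^2 + gamma * beta^2
= 0.48 + 0.67 * 0.52
= 0.48 + 0.3484
= 0.8284

0.8284


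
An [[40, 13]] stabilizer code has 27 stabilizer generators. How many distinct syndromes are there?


Each stabilizer generator gives a binary (+1 or -1) measurement outcome.
With 27 independent generators:
Total syndromes = 2^27
= 134217728

134217728


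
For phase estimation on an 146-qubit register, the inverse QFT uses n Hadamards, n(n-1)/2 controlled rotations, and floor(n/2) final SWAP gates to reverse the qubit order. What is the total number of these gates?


Hadamard gates: 146
Controlled rotations: n*(n-1)/2 = 146*145/2 = 10585
SWAP gates: floor(n/2) = floor(146/2) = 73
Total = 146 + 10585 + 73
= 10804

10804


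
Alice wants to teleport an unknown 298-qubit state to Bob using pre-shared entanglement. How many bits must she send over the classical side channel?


Quantum teleportation requires 2 classical bits per qubit teleported.
298 qubit(s) -> 2 * 298 = 596 classical bits

596


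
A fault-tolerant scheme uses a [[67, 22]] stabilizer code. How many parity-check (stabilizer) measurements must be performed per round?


For an [[n,k]] stabilizer code:
Number of stabilizer generators = n - k
= 67 - 22
= 45

45


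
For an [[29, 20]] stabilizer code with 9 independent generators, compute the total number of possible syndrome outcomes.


Each stabilizer generator gives a binary (+1 or -1) measurement outcome.
With 9 independent generators:
Total syndromes = 2^9
= 512

512


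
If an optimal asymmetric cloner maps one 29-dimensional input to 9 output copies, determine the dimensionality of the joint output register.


Output space = H^(tensor 9) where dim(H) = 29
dim = 29^9
= 841 (after 2 factors)
= 24389 (after 3 factors)
= 707281 (after 4 factors)
= 20511149 (after 5 factors)
= 594823321 (after 6 factors)
= 17249876309 (after 7 factors)
= 500246412961 (after 8 factors)
= 14507145975869 (after 9 factors)
= 14507145975869

14507145975869


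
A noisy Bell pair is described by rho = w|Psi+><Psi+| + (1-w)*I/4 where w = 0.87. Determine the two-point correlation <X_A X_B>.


|Psi+> = (|01> + |10>)/sqrt(2)
For the pure Bell state, <X_A X_B> = +1 (Bell-state Pauli correlator).
The maximally-mixed part I/4 has tr(I/4 * P tensor P) = 0 for any traceless Pauli P.
So <X_A X_B>_rho = w * (+1) + (1 - w) * 0
= 0.87 * (+1)
= 0.8700

0.8700


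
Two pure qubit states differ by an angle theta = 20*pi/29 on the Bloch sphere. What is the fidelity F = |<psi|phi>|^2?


For states separated by angle theta on Bloch sphere:
F = cos^2(theta/2)
theta = 20*pi/29 = 2.1666
theta/2 = 1.0833
cos(theta/2) = 0.4684
F = 0.2194

0.2194


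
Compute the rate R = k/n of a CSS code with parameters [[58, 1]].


Code rate R = k/n
= 1/58
= 0.0172

0.0172


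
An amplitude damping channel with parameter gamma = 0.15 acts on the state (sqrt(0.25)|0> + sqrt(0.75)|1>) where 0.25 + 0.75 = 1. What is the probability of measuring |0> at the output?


For amplitude damping with parameter gamma on state sqrt(a)|0> + sqrt(b)|1>:
alpha^2 = 0.25, beta^2 = 0.75
P(|0>) = alpha^2 + gamma * beta^2
= 0.25 + 0.15 * 0.75
= 0.25 + 0.1125
= 0.3625

0.3625


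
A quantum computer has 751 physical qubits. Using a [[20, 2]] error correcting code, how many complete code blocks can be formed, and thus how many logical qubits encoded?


Each code block uses 20 physical qubits for 2 logical qubit(s).
Number of complete blocks = floor(751 / 20) = 37
Logical qubits = 37 * 2
= 74

74


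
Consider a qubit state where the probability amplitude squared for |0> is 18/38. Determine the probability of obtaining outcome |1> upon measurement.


|alpha|^2 = 18/38 = 0.4737
|beta|^2 = 1 - 18/38 = 20/38 = 0.5263
P(|1>) = |beta|^2 = 0.5263

0.5263


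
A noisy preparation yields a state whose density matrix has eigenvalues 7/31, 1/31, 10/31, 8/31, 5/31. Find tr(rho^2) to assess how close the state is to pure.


tr(rho^2) = sum of eigenvalues squared
= (7/31)^2 + (1/31)^2 + (10/31)^2 + (8/31)^2 + (5/31)^2
= (49 + 1 + 100 + 64 + 25) / 961
= 239/961
= 0.2487

0.2487


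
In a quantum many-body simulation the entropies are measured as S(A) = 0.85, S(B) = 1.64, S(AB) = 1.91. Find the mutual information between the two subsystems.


I(A:B) = S(A) + S(B) - S(AB)
= 0.85 + 1.64 - 1.91
= 0.5800

0.5800


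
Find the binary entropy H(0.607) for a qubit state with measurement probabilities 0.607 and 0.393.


S = -p*log2(p) - (1-p)*log2(1-p)
p = 0.6070, 1-p = 0.3930
= -0.6070 * log2(0.6070) - 0.3930 * log2(0.3930)
= -(-0.4372) - (-0.5295)
= 0.9667

0.9667


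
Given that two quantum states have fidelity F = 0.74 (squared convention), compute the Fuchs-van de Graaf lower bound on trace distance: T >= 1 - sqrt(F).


Fuchs-van de Graaf (squared-fidelity convention): 1 - sqrt(F) <= T <= sqrt(1 - F).
Lower bound: T >= 1 - sqrt(F)
sqrt(F) = sqrt(0.74) = 0.8602
T >= 1 - 0.8602
T >= 0.1398

0.1398


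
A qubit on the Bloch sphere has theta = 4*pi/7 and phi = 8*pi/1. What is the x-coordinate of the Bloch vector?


theta = 1.7952, phi = 25.1327
r_x = sin(theta)*cos(phi) = 0.9749 * 1.0000
r_x = 0.9749

0.9749


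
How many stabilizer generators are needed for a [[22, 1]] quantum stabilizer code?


For an [[n,k]] stabilizer code:
Number of stabilizer generators = n - k
= 22 - 1
= 21

21


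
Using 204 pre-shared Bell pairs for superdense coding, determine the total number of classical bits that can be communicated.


Superdense coding allows 2 classical bits per shared entangled pair.
204 pair(s) -> 2 * 204 = 408 classical bits

408


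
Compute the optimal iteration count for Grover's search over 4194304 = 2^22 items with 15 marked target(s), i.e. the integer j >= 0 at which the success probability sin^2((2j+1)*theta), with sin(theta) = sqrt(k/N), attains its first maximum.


After j Grover iterations the success probability is P(j) = sin^2((2j+1)*theta), where sin(theta) = sqrt(k/N).
N = 2^22 = 4194304, k = 15
sin(theta) = sqrt(k/N) = 0.00189110515
theta = arcsin(sqrt(k/N)) = 0.001891106277 rad
P(j) reaches its first maximum when (2j+1)*theta is as close as possible to pi/2, i.e. j = round(pi/(4*theta) - 1/2).
pi/(4*theta) - 1/2 = 414.8115
(For comparison, the common estimate pi/4 * sqrt(N/k) = 415.3117; the exact maximiser is used here.)
Optimal iterations = 415

415


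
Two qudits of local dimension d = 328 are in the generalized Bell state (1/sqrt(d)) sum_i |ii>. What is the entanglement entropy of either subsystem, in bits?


For a maximally entangled state in d x d:
S = log2(d) = log2(328)
= 8.3576

8.3576


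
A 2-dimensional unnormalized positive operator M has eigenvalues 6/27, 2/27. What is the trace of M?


tr(M) = sum of eigenvalues
= 6/27 + 2/27
= 8/27
= 0.2963

0.2963


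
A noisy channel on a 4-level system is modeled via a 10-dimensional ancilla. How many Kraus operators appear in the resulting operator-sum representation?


Tracing out the environment in an orthonormal basis {|i>_E} gives Kraus operators K_i = <i|_E U |0>_E.
Number of Kraus operators = dim(H_env) = d_env
= 10

10


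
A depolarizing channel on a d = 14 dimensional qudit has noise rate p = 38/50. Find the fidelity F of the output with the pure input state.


F = (1-p) + p/d
= (1 - 0.7600) + 0.7600/14
= 0.2400 + 0.0543
= 0.2943

0.2943


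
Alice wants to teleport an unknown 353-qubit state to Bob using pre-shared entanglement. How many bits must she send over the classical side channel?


Quantum teleportation requires 2 classical bits per qubit teleported.
353 qubit(s) -> 2 * 353 = 706 classical bits

706


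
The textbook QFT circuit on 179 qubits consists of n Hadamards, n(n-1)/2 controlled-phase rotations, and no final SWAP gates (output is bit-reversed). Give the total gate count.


Hadamard gates: 179
Controlled rotations: n*(n-1)/2 = 179*178/2 = 15931
SWAP gates: 0 (omitted)
Total = 179 + 15931
= 16110

16110


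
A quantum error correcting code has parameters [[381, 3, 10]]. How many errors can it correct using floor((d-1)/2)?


Code parameters: [[381, 3, 10]], distance d = 10.
Number of correctable errors = floor((d-1)/2)
= floor((10 - 1)/2)
= floor(9/2)
= 4

4


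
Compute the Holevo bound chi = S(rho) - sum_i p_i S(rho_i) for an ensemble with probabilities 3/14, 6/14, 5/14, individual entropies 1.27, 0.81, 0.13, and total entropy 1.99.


chi = S(rho) - sum_i p_i * S(rho_i)
Weighted entropy = 3/14 * 1.27 + 6/14 * 0.81 + 5/14 * 0.13
= 0.6657
chi = 1.99 - 0.6657
= 1.3243

1.3243


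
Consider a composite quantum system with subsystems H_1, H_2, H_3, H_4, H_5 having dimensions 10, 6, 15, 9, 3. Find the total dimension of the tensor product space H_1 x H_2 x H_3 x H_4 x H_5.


dim(H_1 x H_2 x H_3 x H_4 x H_5) = 10 * 6 * 15 * 9 * 3
= 60 * 15 * 9 * 3
= 900 * 9 * 3
= 8100 * 3
= 24300

24300


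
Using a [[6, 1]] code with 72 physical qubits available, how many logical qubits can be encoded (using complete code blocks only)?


Each code block uses 6 physical qubits for 1 logical qubit(s).
Number of complete blocks = floor(72 / 6) = 12
Logical qubits = 12 * 1
= 12

12


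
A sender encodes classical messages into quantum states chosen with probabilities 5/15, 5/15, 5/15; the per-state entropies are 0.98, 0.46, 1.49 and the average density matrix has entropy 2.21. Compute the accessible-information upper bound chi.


chi = S(rho) - sum_i p_i * S(rho_i)
Weighted entropy = 5/15 * 0.98 + 5/15 * 0.46 + 5/15 * 1.49
= 0.9767
chi = 2.21 - 0.9767
= 1.2333

1.2333


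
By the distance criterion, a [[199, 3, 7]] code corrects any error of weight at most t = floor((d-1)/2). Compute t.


Code parameters: [[199, 3, 7]], distance d = 7.
Number of correctable errors = floor((d-1)/2)
= floor((7 - 1)/2)
= floor(6/2)
= 3

3


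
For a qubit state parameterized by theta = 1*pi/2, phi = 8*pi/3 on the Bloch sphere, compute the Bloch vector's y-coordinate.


theta = 1.5708, phi = 8.3776
r_y = sin(theta)*sin(phi) = 1.0000 * 0.8660
r_y = 0.8660

0.8660


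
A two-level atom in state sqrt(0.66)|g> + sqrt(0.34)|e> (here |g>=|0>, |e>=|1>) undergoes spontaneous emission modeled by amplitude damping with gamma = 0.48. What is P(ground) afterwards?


For amplitude damping with parameter gamma on state sqrt(a)|0> + sqrt(b)|1>:
alpha^2 = 0.66, beta^2 = 0.34
P(|0>) = alpha^2 + gamma * beta^2
= 0.66 + 0.48 * 0.34
= 0.66 + 0.1632
= 0.8232

0.8232


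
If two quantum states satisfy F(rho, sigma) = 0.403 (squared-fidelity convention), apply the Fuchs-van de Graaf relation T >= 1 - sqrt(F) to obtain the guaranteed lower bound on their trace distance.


Fuchs-van de Graaf (squared-fidelity convention): 1 - sqrt(F) <= T <= sqrt(1 - F).
Lower bound: T >= 1 - sqrt(F)
sqrt(F) = sqrt(0.403) = 0.6348
T >= 1 - 0.6348
T >= 0.3652

0.3652


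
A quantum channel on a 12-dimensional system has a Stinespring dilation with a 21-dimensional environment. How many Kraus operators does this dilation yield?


Tracing out the environment in an orthonormal basis {|i>_E} gives Kraus operators K_i = <i|_E U |0>_E.
Number of Kraus operators = dim(H_env) = d_env
= 21

21


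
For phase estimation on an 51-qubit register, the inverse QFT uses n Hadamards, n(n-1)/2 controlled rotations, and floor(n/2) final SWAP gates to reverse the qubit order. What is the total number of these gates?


Hadamard gates: 51
Controlled rotations: n*(n-1)/2 = 51*50/2 = 1275
SWAP gates: floor(n/2) = floor(51/2) = 25
Total = 51 + 1275 + 25
= 1351

1351


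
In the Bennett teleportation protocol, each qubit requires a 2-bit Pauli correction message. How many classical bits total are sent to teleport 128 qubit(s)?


Quantum teleportation requires 2 classical bits per qubit teleported.
128 qubit(s) -> 2 * 128 = 256 classical bits

256


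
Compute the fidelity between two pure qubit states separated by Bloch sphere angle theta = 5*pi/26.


For states separated by angle theta on Bloch sphere:
F = cos^2(theta/2)
theta = 5*pi/26 = 0.6042
theta/2 = 0.3021
cos(theta/2) = 0.9547
F = 0.9115

0.9115


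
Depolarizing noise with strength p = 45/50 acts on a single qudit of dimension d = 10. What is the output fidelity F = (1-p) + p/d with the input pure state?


F = (1-p) + p/d
= (1 - 0.9000) + 0.9000/10
= 0.1000 + 0.0900
= 0.1900

0.1900


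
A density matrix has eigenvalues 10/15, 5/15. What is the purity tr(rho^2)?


tr(rho^2) = sum of eigenvalues squared
= (10/15)^2 + (5/15)^2
= (100 + 25) / 225
= 125/225
= 0.5556

0.5556


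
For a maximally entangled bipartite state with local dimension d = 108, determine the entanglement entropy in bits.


For a maximally entangled state in d x d:
S = log2(d) = log2(108)
= 6.7549

6.7549


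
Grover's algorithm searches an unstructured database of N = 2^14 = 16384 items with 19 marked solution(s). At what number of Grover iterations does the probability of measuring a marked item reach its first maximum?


After j Grover iterations the success probability is P(j) = sin^2((2j+1)*theta), where sin(theta) = sqrt(k/N).
N = 2^14 = 16384, k = 19
sin(theta) = sqrt(k/N) = 0.034053898
theta = arcsin(sqrt(k/N)) = 0.0340604833 rad
P(j) reaches its first maximum when (2j+1)*theta is as close as possible to pi/2, i.e. j = round(pi/(4*theta) - 1/2).
pi/(4*theta) - 1/2 = 22.5589
(For comparison, the common estimate pi/4 * sqrt(N/k) = 23.0634; the exact maximiser is used here.)
Optimal iterations = 23

23


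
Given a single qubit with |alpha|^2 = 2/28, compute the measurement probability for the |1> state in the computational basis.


|alpha|^2 = 2/28 = 0.0714
|beta|^2 = 1 - 2/28 = 26/28 = 0.9286
P(|1>) = |beta|^2 = 0.9286

0.9286


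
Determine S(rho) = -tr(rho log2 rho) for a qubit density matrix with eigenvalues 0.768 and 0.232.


S = -p*log2(p) - (1-p)*log2(1-p)
p = 0.7680, 1-p = 0.2320
= -0.7680 * log2(0.7680) - 0.2320 * log2(0.2320)
= -(-0.2925) - (-0.4890)
= 0.7815

0.7815


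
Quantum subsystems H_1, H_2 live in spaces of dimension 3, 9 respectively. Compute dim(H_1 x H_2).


dim(H_1 x H_2) = 3 * 9
= 27

27


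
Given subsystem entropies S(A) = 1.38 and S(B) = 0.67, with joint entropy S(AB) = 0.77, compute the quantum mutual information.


I(A:B) = S(A) + S(B) - S(AB)
= 1.38 + 0.67 - 0.77
= 1.2800

1.2800


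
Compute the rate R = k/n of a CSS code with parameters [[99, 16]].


Code rate R = k/n
= 16/99
= 0.1616

0.1616


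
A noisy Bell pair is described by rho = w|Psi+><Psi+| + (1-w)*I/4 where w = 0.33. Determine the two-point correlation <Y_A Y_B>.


|Psi+> = (|01> + |10>)/sqrt(2)
For the pure Bell state, <Y_A Y_B> = +1 (Bell-state Pauli correlator).
The maximally-mixed part I/4 has tr(I/4 * P tensor P) = 0 for any traceless Pauli P.
So <Y_A Y_B>_rho = w * (+1) + (1 - w) * 0
= 0.33 * (+1)
= 0.3300

0.3300


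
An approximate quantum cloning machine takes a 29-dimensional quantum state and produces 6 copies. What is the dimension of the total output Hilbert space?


Output space = H^(tensor 6) where dim(H) = 29
dim = 29^6
= 841 (after 2 factors)
= 24389 (after 3 factors)
= 707281 (after 4 factors)
= 20511149 (after 5 factors)
= 594823321 (after 6 factors)
= 594823321

594823321


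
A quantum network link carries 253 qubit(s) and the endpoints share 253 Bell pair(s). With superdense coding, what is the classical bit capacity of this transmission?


Superdense coding allows 2 classical bits per shared entangled pair.
253 pair(s) -> 2 * 253 = 506 classical bits

506


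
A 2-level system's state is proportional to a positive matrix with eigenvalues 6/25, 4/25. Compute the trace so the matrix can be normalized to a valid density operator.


tr(M) = sum of eigenvalues
= 6/25 + 4/25
= 10/25
= 0.4000

0.4000


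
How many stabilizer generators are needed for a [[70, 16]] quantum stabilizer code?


For an [[n,k]] stabilizer code:
Number of stabilizer generators = n - k
= 70 - 16
= 54

54


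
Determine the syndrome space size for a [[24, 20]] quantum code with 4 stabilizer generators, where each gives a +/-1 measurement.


Each stabilizer generator gives a binary (+1 or -1) measurement outcome.
With 4 independent generators:
Total syndromes = 2^4
= 16

16


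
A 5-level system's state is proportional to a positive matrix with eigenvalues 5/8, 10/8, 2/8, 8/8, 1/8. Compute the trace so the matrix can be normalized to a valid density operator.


tr(M) = sum of eigenvalues
= 5/8 + 10/8 + 2/8 + 8/8 + 1/8
= 26/8
= 3.2500

3.2500


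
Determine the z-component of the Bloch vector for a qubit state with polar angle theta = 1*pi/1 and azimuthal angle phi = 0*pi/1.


theta = 3.1416, phi = 0.0000
r_z = cos(theta) = -1.0000

-1.0000


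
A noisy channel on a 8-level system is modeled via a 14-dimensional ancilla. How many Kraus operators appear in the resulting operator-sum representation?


Tracing out the environment in an orthonormal basis {|i>_E} gives Kraus operators K_i = <i|_E U |0>_E.
Number of Kraus operators = dim(H_env) = d_env
= 14

14


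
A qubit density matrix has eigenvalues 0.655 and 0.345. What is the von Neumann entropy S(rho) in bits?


S = -p*log2(p) - (1-p)*log2(1-p)
p = 0.6550, 1-p = 0.3450
= -0.6550 * log2(0.6550) - 0.3450 * log2(0.3450)
= -(-0.3998) - (-0.5297)
= 0.9295

0.9295


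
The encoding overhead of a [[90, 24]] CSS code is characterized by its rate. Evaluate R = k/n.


Code rate R = k/n
= 24/90
= 0.2667

0.2667


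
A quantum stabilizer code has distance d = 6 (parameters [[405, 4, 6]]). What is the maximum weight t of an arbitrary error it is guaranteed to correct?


Code parameters: [[405, 4, 6]], distance d = 6.
Number of correctable errors = floor((d-1)/2)
= floor((6 - 1)/2)
= floor(5/2)
= 2

2


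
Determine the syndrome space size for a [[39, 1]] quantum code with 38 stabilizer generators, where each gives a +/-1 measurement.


Each stabilizer generator gives a binary (+1 or -1) measurement outcome.
With 38 independent generators:
Total syndromes = 2^38
= 274877906944

274877906944


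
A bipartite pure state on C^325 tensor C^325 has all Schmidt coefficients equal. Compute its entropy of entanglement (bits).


For a maximally entangled state in d x d:
S = log2(d) = log2(325)
= 8.3443

8.3443


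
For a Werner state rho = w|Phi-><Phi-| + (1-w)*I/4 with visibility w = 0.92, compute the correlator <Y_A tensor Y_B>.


|Phi-> = (|00> - |11>)/sqrt(2)
For the pure Bell state, <Y_A Y_B> = +1 (Bell-state Pauli correlator).
The maximally-mixed part I/4 has tr(I/4 * P tensor P) = 0 for any traceless Pauli P.
So <Y_A Y_B>_rho = w * (+1) + (1 - w) * 0
= 0.92 * (+1)
= 0.9200

0.9200


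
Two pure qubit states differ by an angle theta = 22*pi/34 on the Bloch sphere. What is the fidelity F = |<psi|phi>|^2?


For states separated by angle theta on Bloch sphere:
F = cos^2(theta/2)
theta = 22*pi/34 = 2.0328
theta/2 = 1.0164
cos(theta/2) = 0.5264
F = 0.2771

0.2771


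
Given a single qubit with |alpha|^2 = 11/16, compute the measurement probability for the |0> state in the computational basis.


|alpha|^2 = 11/16 = 0.6875
|beta|^2 = 1 - 11/16 = 5/16 = 0.3125
P(|0>) = |alpha|^2 = 0.6875

0.6875


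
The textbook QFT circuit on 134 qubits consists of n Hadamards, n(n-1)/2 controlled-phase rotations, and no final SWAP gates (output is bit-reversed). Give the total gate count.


Hadamard gates: 134
Controlled rotations: n*(n-1)/2 = 134*133/2 = 8911
SWAP gates: 0 (omitted)
Total = 134 + 8911
= 9045

9045


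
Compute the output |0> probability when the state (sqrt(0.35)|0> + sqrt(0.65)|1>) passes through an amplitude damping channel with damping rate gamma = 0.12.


For amplitude damping with parameter gamma on state sqrt(a)|0> + sqrt(b)|1>:
alpha^2 = 0.35, beta^2 = 0.65
P(|0>) = alpha^2 + gamma * beta^2
= 0.35 + 0.12 * 0.65
= 0.35 + 0.0780
= 0.4280

0.4280


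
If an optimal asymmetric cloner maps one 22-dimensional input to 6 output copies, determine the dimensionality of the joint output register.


Output space = H^(tensor 6) where dim(H) = 22
dim = 22^6
= 484 (after 2 factors)
= 10648 (after 3 factors)
= 234256 (after 4 factors)
= 5153632 (after 5 factors)
= 113379904 (after 6 factors)
= 113379904

113379904


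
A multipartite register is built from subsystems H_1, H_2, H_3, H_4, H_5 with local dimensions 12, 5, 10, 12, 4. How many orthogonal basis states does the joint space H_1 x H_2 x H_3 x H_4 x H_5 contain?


dim(H_1 x H_2 x H_3 x H_4 x H_5) = 12 * 5 * 10 * 12 * 4
= 60 * 10 * 12 * 4
= 600 * 12 * 4
= 7200 * 4
= 28800

28800


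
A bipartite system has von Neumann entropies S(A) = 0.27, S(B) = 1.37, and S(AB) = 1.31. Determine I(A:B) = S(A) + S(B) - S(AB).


I(A:B) = S(A) + S(B) - S(AB)
= 0.27 + 1.37 - 1.31
= 0.3300

0.3300


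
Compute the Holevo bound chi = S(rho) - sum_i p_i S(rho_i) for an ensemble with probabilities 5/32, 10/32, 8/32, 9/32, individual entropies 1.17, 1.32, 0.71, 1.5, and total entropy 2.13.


chi = S(rho) - sum_i p_i * S(rho_i)
Weighted entropy = 5/32 * 1.17 + 10/32 * 1.32 + 8/32 * 0.71 + 9/32 * 1.5
= 1.1947
chi = 2.13 - 1.1947
= 0.9353

0.9353


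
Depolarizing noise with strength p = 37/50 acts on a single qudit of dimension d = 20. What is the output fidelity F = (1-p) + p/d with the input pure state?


F = (1-p) + p/d
= (1 - 0.7400) + 0.7400/20
= 0.2600 + 0.0370
= 0.2970

0.2970


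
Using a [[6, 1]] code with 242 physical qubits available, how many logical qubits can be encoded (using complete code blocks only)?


Each code block uses 6 physical qubits for 1 logical qubit(s).
Number of complete blocks = floor(242 / 6) = 40
Logical qubits = 40 * 1
= 40

40


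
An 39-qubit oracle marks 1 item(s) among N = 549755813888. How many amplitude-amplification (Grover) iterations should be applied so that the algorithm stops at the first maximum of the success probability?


After j Grover iterations the success probability is P(j) = sin^2((2j+1)*theta), where sin(theta) = sqrt(k/N).
N = 2^39 = 549755813888, k = 1
sin(theta) = sqrt(k/N) = 1.348699152e-06
theta = arcsin(sqrt(k/N)) = 1.348699152e-06 rad
P(j) reaches its first maximum when (2j+1)*theta is as close as possible to pi/2, i.e. j = round(pi/(4*theta) - 1/2).
pi/(4*theta) - 1/2 = 582337.0525
(For comparison, the common estimate pi/4 * sqrt(N/k) = 582337.5525; the exact maximiser is used here.)
Optimal iterations = 582337

582337


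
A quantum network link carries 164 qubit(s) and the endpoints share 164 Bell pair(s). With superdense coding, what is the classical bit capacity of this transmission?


Superdense coding allows 2 classical bits per shared entangled pair.
164 pair(s) -> 2 * 164 = 328 classical bits

328


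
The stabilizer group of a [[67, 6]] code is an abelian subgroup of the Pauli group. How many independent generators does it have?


For an [[n,k]] stabilizer code:
Number of stabilizer generators = n - k
= 67 - 6
= 61

61


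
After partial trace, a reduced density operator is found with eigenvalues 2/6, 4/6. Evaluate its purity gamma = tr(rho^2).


tr(rho^2) = sum of eigenvalues squared
= (2/6)^2 + (4/6)^2
= (4 + 16) / 36
= 20/36
= 0.5556

0.5556


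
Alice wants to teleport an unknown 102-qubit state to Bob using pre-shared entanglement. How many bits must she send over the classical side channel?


Quantum teleportation requires 2 classical bits per qubit teleported.
102 qubit(s) -> 2 * 102 = 204 classical bits

204


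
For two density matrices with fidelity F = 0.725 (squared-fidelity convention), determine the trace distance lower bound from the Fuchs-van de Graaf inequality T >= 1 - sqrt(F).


Fuchs-van de Graaf (squared-fidelity convention): 1 - sqrt(F) <= T <= sqrt(1 - F).
Lower bound: T >= 1 - sqrt(F)
sqrt(F) = sqrt(0.725) = 0.8515
T >= 1 - 0.8515
T >= 0.1485

0.1485


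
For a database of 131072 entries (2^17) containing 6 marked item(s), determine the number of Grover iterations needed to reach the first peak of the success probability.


After j Grover iterations the success probability is P(j) = sin^2((2j+1)*theta), where sin(theta) = sqrt(k/N).
N = 2^17 = 131072, k = 6
sin(theta) = sqrt(k/N) = 0.006765823467
theta = arcsin(sqrt(k/N)) = 0.006765875087 rad
P(j) reaches its first maximum when (2j+1)*theta is as close as possible to pi/2, i.e. j = round(pi/(4*theta) - 1/2).
pi/(4*theta) - 1/2 = 115.5823
(For comparison, the common estimate pi/4 * sqrt(N/k) = 116.0832; the exact maximiser is used here.)
Optimal iterations = 116

116


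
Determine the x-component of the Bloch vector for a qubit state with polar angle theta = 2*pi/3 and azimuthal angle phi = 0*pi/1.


theta = 2.0944, phi = 0.0000
r_x = sin(theta)*cos(phi) = 0.8660 * 1.0000
r_x = 0.8660

0.8660


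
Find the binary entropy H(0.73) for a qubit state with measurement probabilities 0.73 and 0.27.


S = -p*log2(p) - (1-p)*log2(1-p)
p = 0.7300, 1-p = 0.2700
= -0.7300 * log2(0.7300) - 0.2700 * log2(0.2700)
= -(-0.3314) - (-0.5100)
= 0.8415

0.8415


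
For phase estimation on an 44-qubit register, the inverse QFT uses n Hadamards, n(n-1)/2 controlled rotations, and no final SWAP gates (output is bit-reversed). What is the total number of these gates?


Hadamard gates: 44
Controlled rotations: n*(n-1)/2 = 44*43/2 = 946
SWAP gates: 0 (omitted)
Total = 44 + 946
= 990

990


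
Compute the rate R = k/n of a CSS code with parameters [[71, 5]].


Code rate R = k/n
= 5/71
= 0.0704

0.0704


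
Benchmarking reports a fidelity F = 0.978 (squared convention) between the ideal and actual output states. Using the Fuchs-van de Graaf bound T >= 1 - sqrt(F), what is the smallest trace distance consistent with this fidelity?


Fuchs-van de Graaf (squared-fidelity convention): 1 - sqrt(F) <= T <= sqrt(1 - F).
Lower bound: T >= 1 - sqrt(F)
sqrt(F) = sqrt(0.978) = 0.9889
T >= 1 - 0.9889
T >= 0.0111

0.0111


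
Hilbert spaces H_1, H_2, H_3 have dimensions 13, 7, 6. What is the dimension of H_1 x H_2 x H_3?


dim(H_1 x H_2 x H_3) = 13 * 7 * 6
= 91 * 6
= 546

546


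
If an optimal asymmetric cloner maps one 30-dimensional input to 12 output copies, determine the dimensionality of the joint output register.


Output space = H^(tensor 12) where dim(H) = 30
dim = 30^12
= 900 (after 2 factors)
= 27000 (after 3 factors)
= 810000 (after 4 factors)
= 24300000 (after 5 factors)
= 729000000 (after 6 factors)
= 21870000000 (after 7 factors)
= 656100000000 (after 8 factors)
= 19683000000000 (after 9 factors)
= 590490000000000 (after 10 factors)
= 17714700000000000 (after 11 factors)
= 531441000000000000 (after 12 factors)
= 531441000000000000

531441000000000000


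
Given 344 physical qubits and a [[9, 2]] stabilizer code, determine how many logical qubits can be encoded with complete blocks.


Each code block uses 9 physical qubits for 2 logical qubit(s).
Number of complete blocks = floor(344 / 9) = 38
Logical qubits = 38 * 2
= 76

76


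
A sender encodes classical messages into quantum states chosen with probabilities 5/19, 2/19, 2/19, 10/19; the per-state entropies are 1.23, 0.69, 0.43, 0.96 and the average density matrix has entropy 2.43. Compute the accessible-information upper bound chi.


chi = S(rho) - sum_i p_i * S(rho_i)
Weighted entropy = 5/19 * 1.23 + 2/19 * 0.69 + 2/19 * 0.43 + 10/19 * 0.96
= 0.9468
chi = 2.43 - 0.9468
= 1.4832

1.4832


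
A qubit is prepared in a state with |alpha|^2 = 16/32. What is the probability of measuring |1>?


|alpha|^2 = 16/32 = 0.5000
|beta|^2 = 1 - 16/32 = 16/32 = 0.5000
P(|1>) = |beta|^2 = 0.5000

0.5000


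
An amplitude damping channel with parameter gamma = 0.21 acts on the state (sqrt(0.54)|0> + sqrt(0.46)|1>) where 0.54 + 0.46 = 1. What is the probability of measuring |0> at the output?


For amplitude damping with parameter gamma on state sqrt(a)|0> + sqrt(b)|1>:
alpha^2 = 0.54, beta^2 = 0.46
P(|0>) = alpha^2 + gamma * beta^2
= 0.54 + 0.21 * 0.46
= 0.54 + 0.0966
= 0.6366

0.6366


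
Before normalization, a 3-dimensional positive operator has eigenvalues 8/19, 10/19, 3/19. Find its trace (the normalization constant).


tr(M) = sum of eigenvalues
= 8/19 + 10/19 + 3/19
= 21/19
= 1.1053

1.1053


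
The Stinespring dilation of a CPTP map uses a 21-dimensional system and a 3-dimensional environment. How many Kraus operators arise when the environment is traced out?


Tracing out the environment in an orthonormal basis {|i>_E} gives Kraus operators K_i = <i|_E U |0>_E.
Number of Kraus operators = dim(H_env) = d_env
= 3

3


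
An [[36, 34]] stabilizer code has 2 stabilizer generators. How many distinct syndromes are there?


Each stabilizer generator gives a binary (+1 or -1) measurement outcome.
With 2 independent generators:
Total syndromes = 2^2
= 4

4


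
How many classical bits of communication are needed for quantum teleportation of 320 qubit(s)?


Quantum teleportation requires 2 classical bits per qubit teleported.
320 qubit(s) -> 2 * 320 = 640 classical bits

640


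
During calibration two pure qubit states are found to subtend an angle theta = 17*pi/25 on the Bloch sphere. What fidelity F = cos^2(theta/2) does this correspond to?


For states separated by angle theta on Bloch sphere:
F = cos^2(theta/2)
theta = 17*pi/25 = 2.1363
theta/2 = 1.0681
cos(theta/2) = 0.4818
F = 0.2321

0.2321


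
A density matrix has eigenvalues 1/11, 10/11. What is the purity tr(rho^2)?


tr(rho^2) = sum of eigenvalues squared
= (1/11)^2 + (10/11)^2
= (1 + 100) / 121
= 101/121
= 0.8347

0.8347


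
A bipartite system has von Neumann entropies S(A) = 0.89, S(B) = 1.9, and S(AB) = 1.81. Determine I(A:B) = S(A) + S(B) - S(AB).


I(A:B) = S(A) + S(B) - S(AB)
= 0.89 + 1.9 - 1.81
= 0.9800

0.9800


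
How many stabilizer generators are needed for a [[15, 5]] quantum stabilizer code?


For an [[n,k]] stabilizer code:
Number of stabilizer generators = n - k
= 15 - 5
= 10

10


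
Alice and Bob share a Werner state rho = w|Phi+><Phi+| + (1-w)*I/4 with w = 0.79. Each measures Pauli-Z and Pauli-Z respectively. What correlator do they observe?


|Phi+> = (|00> + |11>)/sqrt(2)
For the pure Bell state, <Z_A Z_B> = +1 (Bell-state Pauli correlator).
The maximally-mixed part I/4 has tr(I/4 * P tensor P) = 0 for any traceless Pauli P.
So <Z_A Z_B>_rho = w * (+1) + (1 - w) * 0
= 0.79 * (+1)
= 0.7900

0.7900


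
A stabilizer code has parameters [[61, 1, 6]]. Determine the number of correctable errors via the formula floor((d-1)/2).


Code parameters: [[61, 1, 6]], distance d = 6.
Number of correctable errors = floor((d-1)/2)
= floor((6 - 1)/2)
= floor(5/2)
= 2

2


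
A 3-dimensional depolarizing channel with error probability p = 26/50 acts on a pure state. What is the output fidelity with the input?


F = (1-p) + p/d
= (1 - 0.5200) + 0.5200/3
= 0.4800 + 0.1733
= 0.6533

0.6533


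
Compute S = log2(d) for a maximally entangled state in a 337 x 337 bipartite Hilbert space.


For a maximally entangled state in d x d:
S = log2(d) = log2(337)
= 8.3966

8.3966


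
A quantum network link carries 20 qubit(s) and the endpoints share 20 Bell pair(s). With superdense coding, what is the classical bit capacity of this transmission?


Superdense coding allows 2 classical bits per shared entangled pair.
20 pair(s) -> 2 * 20 = 40 classical bits

40


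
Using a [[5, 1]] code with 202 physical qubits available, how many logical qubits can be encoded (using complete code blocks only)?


Each code block uses 5 physical qubits for 1 logical qubit(s).
Number of complete blocks = floor(202 / 5) = 40
Logical qubits = 40 * 1
= 40

40


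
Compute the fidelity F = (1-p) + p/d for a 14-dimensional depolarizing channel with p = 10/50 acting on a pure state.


F = (1-p) + p/d
= (1 - 0.2000) + 0.2000/14
= 0.8000 + 0.0143
= 0.8143

0.8143


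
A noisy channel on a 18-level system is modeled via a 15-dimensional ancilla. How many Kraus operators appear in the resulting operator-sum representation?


Tracing out the environment in an orthonormal basis {|i>_E} gives Kraus operators K_i = <i|_E U |0>_E.
Number of Kraus operators = dim(H_env) = d_env
= 15

15


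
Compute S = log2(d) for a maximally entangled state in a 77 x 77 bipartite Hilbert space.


For a maximally entangled state in d x d:
S = log2(d) = log2(77)
= 6.2668

6.2668


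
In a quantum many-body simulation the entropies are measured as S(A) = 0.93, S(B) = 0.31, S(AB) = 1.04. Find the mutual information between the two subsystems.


I(A:B) = S(A) + S(B) - S(AB)
= 0.93 + 0.31 - 1.04
= 0.2000

0.2000


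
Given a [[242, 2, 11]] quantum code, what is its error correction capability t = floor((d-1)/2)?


Code parameters: [[242, 2, 11]], distance d = 11.
Number of correctable errors = floor((d-1)/2)
= floor((11 - 1)/2)
= floor(10/2)
= 5

5


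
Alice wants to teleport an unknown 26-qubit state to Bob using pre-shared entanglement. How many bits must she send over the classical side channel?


Quantum teleportation requires 2 classical bits per qubit teleported.
26 qubit(s) -> 2 * 26 = 52 classical bits

52


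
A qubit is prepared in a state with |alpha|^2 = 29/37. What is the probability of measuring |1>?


|alpha|^2 = 29/37 = 0.7838
|beta|^2 = 1 - 29/37 = 8/37 = 0.2162
P(|1>) = |beta|^2 = 0.2162

0.2162


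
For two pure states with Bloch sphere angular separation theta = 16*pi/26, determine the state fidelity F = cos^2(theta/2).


For states separated by angle theta on Bloch sphere:
F = cos^2(theta/2)
theta = 16*pi/26 = 1.9333
theta/2 = 0.9666
cos(theta/2) = 0.5681
F = 0.3227

0.3227


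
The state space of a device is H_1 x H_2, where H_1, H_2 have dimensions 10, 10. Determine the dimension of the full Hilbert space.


dim(H_1 x H_2) = 10 * 10
= 100

100


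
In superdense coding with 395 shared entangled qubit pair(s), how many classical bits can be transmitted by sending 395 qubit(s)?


Superdense coding allows 2 classical bits per shared entangled pair.
395 pair(s) -> 2 * 395 = 790 classical bits

790


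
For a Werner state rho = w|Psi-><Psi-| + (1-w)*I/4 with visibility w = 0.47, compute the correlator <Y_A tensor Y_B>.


|Psi-> = (|01> - |10>)/sqrt(2)
For the pure Bell state, <Y_A Y_B> = -1 (Bell-state Pauli correlator).
The maximally-mixed part I/4 has tr(I/4 * P tensor P) = 0 for any traceless Pauli P.
So <Y_A Y_B>_rho = w * (-1) + (1 - w) * 0
= 0.47 * (-1)
= -0.4700

-0.4700


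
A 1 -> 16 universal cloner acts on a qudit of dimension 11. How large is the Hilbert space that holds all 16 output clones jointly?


Output space = H^(tensor 16) where dim(H) = 11
dim = 11^16
= 121 (after 2 factors)
= 1331 (after 3 factors)
= 14641 (after 4 factors)
= 161051 (after 5 factors)
= 1771561 (after 6 factors)
= 19487171 (after 7 factors)
= 214358881 (after 8 factors)
= 2357947691 (after 9 factors)
= 25937424601 (after 10 factors)
= 285311670611 (after 11 factors)
= 3138428376721 (after 12 factors)
= 34522712143931 (after 13 factors)
= 379749833583241 (after 14 factors)
= 4177248169415651 (after 15 factors)
= 45949729863572161 (after 16 factors)
= 45949729863572161

45949729863572161


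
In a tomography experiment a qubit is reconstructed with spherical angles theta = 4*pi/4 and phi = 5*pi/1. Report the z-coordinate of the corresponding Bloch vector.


theta = 3.1416, phi = 15.7080
r_z = cos(theta) = -1.0000

-1.0000


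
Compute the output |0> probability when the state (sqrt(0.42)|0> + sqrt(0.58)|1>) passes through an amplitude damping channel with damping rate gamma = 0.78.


For amplitude damping with parameter gamma on state sqrt(a)|0> + sqrt(b)|1>:
alpha^2 = 0.42, beta^2 = 0.58
P(|0>) = alpha^2 + gamma * beta^2
= 0.42 + 0.78 * 0.58
= 0.42 + 0.4524
= 0.8724

0.8724


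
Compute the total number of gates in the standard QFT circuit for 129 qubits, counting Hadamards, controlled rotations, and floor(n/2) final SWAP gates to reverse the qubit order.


Hadamard gates: 129
Controlled rotations: n*(n-1)/2 = 129*128/2 = 8256
SWAP gates: floor(n/2) = floor(129/2) = 64
Total = 129 + 8256 + 64
= 8449

8449


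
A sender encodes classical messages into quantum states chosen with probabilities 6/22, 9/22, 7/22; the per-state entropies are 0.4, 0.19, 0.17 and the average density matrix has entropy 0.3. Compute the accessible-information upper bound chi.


chi = S(rho) - sum_i p_i * S(rho_i)
Weighted entropy = 6/22 * 0.4 + 9/22 * 0.19 + 7/22 * 0.17
= 0.2409
chi = 0.3 - 0.2409
= 0.0591

0.0591


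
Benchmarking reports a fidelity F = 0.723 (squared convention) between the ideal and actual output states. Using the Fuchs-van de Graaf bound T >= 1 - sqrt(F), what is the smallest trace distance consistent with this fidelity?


Fuchs-van de Graaf (squared-fidelity convention): 1 - sqrt(F) <= T <= sqrt(1 - F).
Lower bound: T >= 1 - sqrt(F)
sqrt(F) = sqrt(0.723) = 0.8503
T >= 1 - 0.8503
T >= 0.1497

0.1497


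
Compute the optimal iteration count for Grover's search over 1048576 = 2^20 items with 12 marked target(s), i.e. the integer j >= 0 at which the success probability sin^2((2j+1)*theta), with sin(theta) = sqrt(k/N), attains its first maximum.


After j Grover iterations the success probability is P(j) = sin^2((2j+1)*theta), where sin(theta) = sqrt(k/N).
N = 2^20 = 1048576, k = 12
sin(theta) = sqrt(k/N) = 0.003382911734
theta = arcsin(sqrt(k/N)) = 0.003382918186 rad
P(j) reaches its first maximum when (2j+1)*theta is as close as possible to pi/2, i.e. j = round(pi/(4*theta) - 1/2).
pi/(4*theta) - 1/2 = 231.6659
(For comparison, the common estimate pi/4 * sqrt(N/k) = 232.1663; the exact maximiser is used here.)
Optimal iterations = 232

232
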